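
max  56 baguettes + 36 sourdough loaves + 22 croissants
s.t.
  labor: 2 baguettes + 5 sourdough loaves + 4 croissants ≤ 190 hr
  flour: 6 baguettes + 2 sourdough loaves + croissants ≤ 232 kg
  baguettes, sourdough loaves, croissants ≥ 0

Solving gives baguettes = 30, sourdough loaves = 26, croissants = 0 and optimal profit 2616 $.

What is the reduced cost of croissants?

-2

Check each constraint at x*: labor 190/190 (tight); flour 232/232 (tight).
The binding rows give the dual system: 2·y_labor + 6·y_flour = 56 and 5·y_labor + 2·y_flour = 36.
This yields shadow prices y_labor = 4, y_flour = 8.
Reduced cost of croissants: c₃ − yᵀa₃ = 22 − (4·4 + 8·1) = 22 − 24 = -2.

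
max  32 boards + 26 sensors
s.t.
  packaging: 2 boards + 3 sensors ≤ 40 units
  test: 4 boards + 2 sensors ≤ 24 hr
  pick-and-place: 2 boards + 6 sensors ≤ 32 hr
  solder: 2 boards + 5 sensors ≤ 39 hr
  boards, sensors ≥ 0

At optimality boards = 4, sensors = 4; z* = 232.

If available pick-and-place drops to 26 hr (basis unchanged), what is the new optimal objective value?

220

Check each constraint at x*: packaging 20/40 (slack 20); test 24/24 (tight); pick-and-place 32/32 (tight); solder 28/39 (slack 11).
Slack constraints have shadow price 0 (complementary slackness).
Dual feasibility on the basic columns requires 4·y_test + 2·y_pick-and-place = 32, 2·y_test + 6·y_pick-and-place = 26.
Solving: y_test = 7, y_pick-and-place = 2.
Δz = y_pick-and-place·Δb = 2 × (-6) = -12, so new z* = 232 − 12 = 220.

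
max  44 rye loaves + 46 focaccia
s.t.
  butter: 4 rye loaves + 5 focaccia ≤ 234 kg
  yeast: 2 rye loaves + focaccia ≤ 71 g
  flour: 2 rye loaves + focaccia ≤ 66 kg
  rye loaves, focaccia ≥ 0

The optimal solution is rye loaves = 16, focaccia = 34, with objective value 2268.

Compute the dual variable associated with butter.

Binding: butter and flour. Non-binding: yeast (5 unused).
Slack constraints have shadow price 0 (complementary slackness).
The binding rows give the dual system: 4·y_butter + 2·y_flour = 44 and 5·y_butter + 1·y_flour = 46.
Solving: y_butter = 8, y_flour = 6.
Shadow price of butter = 8.

8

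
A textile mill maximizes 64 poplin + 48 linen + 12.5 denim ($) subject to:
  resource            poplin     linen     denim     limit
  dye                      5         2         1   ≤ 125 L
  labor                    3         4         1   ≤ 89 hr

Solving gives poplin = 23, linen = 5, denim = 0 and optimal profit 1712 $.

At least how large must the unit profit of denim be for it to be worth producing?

At the optimum: dye uses 125 of 125 (binding); labor uses 89 of 89 (binding).
From A_Bᵀ y = c: 5·y_dye + 3·y_labor = 64; 2·y_dye + 4·y_labor = 48.
→ y_dye = 8 and y_labor = 8.
denim enters the basis when its profit ≥ yᵀa₃ = 8·1 + 8·1 = 16.

16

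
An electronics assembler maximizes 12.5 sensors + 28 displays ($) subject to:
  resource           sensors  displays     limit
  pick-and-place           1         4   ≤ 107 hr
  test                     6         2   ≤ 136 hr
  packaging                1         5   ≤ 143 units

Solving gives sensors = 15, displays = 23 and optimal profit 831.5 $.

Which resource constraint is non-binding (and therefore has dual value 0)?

pick-and-place: 107/107 (binding)
test: 136/136 (binding)
packaging: 130/143 (slack 13)
By complementary slackness, a constraint with positive slack has shadow price 0 → packaging.

packaging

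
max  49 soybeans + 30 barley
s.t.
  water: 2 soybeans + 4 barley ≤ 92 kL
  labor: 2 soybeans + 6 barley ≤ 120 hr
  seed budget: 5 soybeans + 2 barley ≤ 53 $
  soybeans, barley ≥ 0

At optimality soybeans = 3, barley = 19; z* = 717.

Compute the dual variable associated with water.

At the optimum: water uses 82 of 92 (slack = 10); labor uses 120 of 120 (binding); seed budget uses 53 of 53 (binding).
By complementary slackness, y = 0 for the non-binding constraint.
From A_Bᵀ y = c: 2·y_labor + 5·y_seed budget = 49; 6·y_labor + 2·y_seed budget = 30.
→ y_labor = 2 and y_seed budget = 9.
Shadow price of water = 0.

0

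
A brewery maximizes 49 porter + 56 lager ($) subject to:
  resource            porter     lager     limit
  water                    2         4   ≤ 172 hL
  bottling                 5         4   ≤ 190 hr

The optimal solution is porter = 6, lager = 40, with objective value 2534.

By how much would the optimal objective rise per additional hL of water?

Check each constraint at x*: water 172/172 (tight); bottling 190/190 (tight).
The binding rows give the dual system: 2·y_water + 5·y_bottling = 49 and 4·y_water + 4·y_bottling = 56.
Solving: y_water = 7, y_bottling = 7.
Shadow price of water = 7.

7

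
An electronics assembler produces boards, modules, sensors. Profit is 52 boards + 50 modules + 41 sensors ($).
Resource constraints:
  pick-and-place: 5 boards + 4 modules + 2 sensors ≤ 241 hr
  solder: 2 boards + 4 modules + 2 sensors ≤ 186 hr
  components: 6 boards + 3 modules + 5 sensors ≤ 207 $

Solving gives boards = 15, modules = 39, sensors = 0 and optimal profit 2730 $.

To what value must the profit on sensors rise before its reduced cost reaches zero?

46

Check each constraint at x*: pick-and-place 231/241 (slack 10); solder 186/186 (tight); components 207/207 (tight).
By complementary slackness, y = 0 for the non-binding constraint.
The binding rows give the dual system: 2·y_solder + 6·y_components = 52 and 4·y_solder + 3·y_components = 50.
→ y_solder = 8 and y_components = 6.
sensors enters the basis when its profit ≥ yᵀa₃ = 8·2 + 6·5 = 46.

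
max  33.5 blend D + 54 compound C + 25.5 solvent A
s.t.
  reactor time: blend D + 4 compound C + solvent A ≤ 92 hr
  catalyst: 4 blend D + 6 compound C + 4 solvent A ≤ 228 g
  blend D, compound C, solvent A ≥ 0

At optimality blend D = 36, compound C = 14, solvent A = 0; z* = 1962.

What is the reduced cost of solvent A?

Both reactor time and catalyst are binding at x*.
Dual feasibility on the basic columns requires 1·y_reactor time + 4·y_catalyst = 33.5, 4·y_reactor time + 6·y_catalyst = 54.
→ y_reactor time = 1.5 and y_catalyst = 8.
Reduced cost of solvent A: c₃ − yᵀa₃ = 25.5 − (1.5·1 + 8·4) = 25.5 − 33.5 = -8.

-8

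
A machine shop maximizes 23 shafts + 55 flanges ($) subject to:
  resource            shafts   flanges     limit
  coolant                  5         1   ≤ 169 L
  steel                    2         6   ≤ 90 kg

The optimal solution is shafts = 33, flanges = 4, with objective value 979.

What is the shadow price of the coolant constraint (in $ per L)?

Both coolant and steel are binding at x*.
From A_Bᵀ y = c: 5·y_coolant + 2·y_steel = 23; 1·y_coolant + 6·y_steel = 55.
This yields shadow prices y_coolant = 1, y_steel = 9.
Shadow price of coolant = 1.

1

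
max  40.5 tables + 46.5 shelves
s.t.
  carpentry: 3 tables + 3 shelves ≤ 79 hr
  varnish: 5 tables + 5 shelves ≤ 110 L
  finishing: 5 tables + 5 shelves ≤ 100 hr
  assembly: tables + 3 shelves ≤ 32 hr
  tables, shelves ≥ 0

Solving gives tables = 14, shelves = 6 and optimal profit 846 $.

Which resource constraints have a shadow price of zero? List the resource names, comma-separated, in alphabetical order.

carpentry: 60/79 (slack 19)
varnish: 100/110 (slack 10)
finishing: 100/100 (binding)
assembly: 32/32 (binding)
By complementary slackness, a constraint with positive slack has shadow price 0 → carpentry, varnish.

carpentry, varnish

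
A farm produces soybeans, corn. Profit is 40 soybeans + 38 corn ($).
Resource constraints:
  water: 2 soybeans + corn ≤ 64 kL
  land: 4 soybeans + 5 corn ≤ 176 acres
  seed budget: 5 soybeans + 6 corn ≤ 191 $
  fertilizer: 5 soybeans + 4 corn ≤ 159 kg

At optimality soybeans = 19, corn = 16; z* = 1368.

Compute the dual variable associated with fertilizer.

5

Check each constraint at x*: water 54/64 (slack 10); land 156/176 (slack 20); seed budget 191/191 (tight); fertilizer 159/159 (tight).
Slack constraints have shadow price 0 (complementary slackness).
Dual feasibility on the basic columns requires 5·y_seed budget + 5·y_fertilizer = 40, 6·y_seed budget + 4·y_fertilizer = 38.
This yields shadow prices y_seed budget = 3, y_fertilizer = 5.
Shadow price of fertilizer = 5.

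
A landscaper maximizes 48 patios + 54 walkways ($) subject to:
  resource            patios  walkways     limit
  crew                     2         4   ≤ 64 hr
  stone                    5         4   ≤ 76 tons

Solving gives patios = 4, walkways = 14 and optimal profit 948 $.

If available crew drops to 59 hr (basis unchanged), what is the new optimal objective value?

Check each constraint at x*: crew 64/64 (tight); stone 76/76 (tight).
From A_Bᵀ y = c: 2·y_crew + 5·y_stone = 48; 4·y_crew + 4·y_stone = 54.
Solving: y_crew = 6.5, y_stone = 7.
Δz = y_crew·Δb = 6.5 × (-5) = -32.5, so new z* = 948 − 32.5 = 915.5.

915.5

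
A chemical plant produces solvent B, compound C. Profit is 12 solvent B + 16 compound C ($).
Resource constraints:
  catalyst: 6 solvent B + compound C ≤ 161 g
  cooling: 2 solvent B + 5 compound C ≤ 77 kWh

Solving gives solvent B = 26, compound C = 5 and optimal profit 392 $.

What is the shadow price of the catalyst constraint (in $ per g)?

1

Both catalyst and cooling are binding at x*.
From A_Bᵀ y = c: 6·y_catalyst + 2·y_cooling = 12; 1·y_catalyst + 5·y_cooling = 16.
→ y_catalyst = 1 and y_cooling = 3.
Shadow price of catalyst = 1.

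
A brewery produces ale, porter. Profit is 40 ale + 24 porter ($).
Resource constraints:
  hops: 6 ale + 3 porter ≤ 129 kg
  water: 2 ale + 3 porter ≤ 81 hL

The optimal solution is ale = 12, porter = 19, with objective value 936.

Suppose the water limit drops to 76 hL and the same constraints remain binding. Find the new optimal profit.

926

Check each constraint at x*: hops 129/129 (tight); water 81/81 (tight).
From A_Bᵀ y = c: 6·y_hops + 2·y_water = 40; 3·y_hops + 3·y_water = 24.
→ y_hops = 6 and y_water = 2.
Δz = y_water·Δb = 2 × (-5) = -10, so new z* = 936 − 10 = 926.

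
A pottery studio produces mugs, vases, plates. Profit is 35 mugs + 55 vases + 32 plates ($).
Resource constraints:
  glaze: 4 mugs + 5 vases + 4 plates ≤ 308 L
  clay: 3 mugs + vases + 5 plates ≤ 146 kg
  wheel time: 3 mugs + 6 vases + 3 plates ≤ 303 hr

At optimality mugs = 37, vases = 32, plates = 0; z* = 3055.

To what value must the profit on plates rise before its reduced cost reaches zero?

35

At the optimum: glaze uses 308 of 308 (binding); clay uses 143 of 146 (slack = 3); wheel time uses 303 of 303 (binding).
Slack constraints have shadow price 0 (complementary slackness).
From A_Bᵀ y = c: 4·y_glaze + 3·y_wheel time = 35; 5·y_glaze + 6·y_wheel time = 55.
This yields shadow prices y_glaze = 5, y_wheel time = 5.
plates enters the basis when its profit ≥ yᵀa₃ = 5·4 + 5·3 = 35.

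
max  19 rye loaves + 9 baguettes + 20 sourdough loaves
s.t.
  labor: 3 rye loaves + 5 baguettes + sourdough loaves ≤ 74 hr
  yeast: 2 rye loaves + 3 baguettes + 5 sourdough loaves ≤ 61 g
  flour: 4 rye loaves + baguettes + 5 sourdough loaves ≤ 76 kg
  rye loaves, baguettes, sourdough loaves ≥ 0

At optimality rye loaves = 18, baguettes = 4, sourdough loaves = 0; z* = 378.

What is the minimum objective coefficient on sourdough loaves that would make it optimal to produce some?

Binding: labor and flour. Non-binding: yeast (13 unused).
By complementary slackness, y = 0 for the non-binding constraint.
The binding rows give the dual system: 3·y_labor + 4·y_flour = 19 and 5·y_labor + 1·y_flour = 9.
→ y_labor = 1 and y_flour = 4.
sourdough loaves enters the basis when its profit ≥ yᵀa₃ = 1·1 + 4·5 = 21.

21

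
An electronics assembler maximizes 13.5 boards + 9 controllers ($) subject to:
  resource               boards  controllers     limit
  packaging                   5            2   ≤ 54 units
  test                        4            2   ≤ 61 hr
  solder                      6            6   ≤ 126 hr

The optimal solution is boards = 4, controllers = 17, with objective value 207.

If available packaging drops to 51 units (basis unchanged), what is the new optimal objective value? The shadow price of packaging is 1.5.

202.5

Δb = -3, so new z* = 207 + (1.5)·(-3) = 207 − 4.5 = 202.5.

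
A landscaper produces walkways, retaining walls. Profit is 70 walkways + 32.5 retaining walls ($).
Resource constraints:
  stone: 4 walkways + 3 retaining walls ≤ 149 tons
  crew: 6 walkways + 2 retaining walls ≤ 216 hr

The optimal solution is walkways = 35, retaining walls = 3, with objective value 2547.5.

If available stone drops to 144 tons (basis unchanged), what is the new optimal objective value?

2520

At the optimum: stone uses 149 of 149 (binding); crew uses 216 of 216 (binding).
From A_Bᵀ y = c: 4·y_stone + 6·y_crew = 70; 3·y_stone + 2·y_crew = 32.5.
Solving: y_stone = 5.5, y_crew = 8.
Δz = y_stone·Δb = 5.5 × (-5) = -27.5, so new z* = 2547.5 − 27.5 = 2520.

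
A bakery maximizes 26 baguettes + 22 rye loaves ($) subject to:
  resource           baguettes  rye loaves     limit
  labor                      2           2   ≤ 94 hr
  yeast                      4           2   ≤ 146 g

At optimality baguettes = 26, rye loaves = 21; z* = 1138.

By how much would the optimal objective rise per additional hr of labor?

9

Both labor and yeast are binding at x*.
From A_Bᵀ y = c: 2·y_labor + 4·y_yeast = 26; 2·y_labor + 2·y_yeast = 22.
→ y_labor = 9 and y_yeast = 2.
Shadow price of labor = 9.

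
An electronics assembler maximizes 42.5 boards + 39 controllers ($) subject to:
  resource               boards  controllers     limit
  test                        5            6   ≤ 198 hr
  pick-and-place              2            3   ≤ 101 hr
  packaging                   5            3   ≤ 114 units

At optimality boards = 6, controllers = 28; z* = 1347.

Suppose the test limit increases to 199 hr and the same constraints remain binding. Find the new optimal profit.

Binding: test and packaging. Non-binding: pick-and-place (5 unused).
Since pick-and-place is not tight, its dual is 0.
From A_Bᵀ y = c: 5·y_test + 5·y_packaging = 42.5; 6·y_test + 3·y_packaging = 39.
→ y_test = 4.5 and y_packaging = 4.
Δz = y_test·Δb = 4.5 × (1) = 4.5, so new z* = 1347 + 4.5 = 1351.5.

1351.5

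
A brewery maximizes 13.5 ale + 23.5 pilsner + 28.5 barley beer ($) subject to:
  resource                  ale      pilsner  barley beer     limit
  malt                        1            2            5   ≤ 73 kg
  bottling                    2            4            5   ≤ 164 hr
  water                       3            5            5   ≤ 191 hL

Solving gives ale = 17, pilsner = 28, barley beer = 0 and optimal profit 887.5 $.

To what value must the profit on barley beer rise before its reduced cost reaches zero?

32.5

At the optimum: malt uses 73 of 73 (binding); bottling uses 146 of 164 (slack = 18); water uses 191 of 191 (binding).
By complementary slackness, y = 0 for the non-binding constraint.
The binding rows give the dual system: 1·y_malt + 3·y_water = 13.5 and 2·y_malt + 5·y_water = 23.5.
This yields shadow prices y_malt = 3, y_water = 3.5.
barley beer enters the basis when its profit ≥ yᵀa₃ = 3·5 + 3.5·5 = 32.5.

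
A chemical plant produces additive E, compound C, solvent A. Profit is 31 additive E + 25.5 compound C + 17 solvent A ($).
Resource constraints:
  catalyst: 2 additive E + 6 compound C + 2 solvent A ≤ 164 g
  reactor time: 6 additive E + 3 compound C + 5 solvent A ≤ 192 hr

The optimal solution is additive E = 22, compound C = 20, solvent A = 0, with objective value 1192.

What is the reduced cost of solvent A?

-9.5

Both catalyst and reactor time are binding at x*.
The binding rows give the dual system: 2·y_catalyst + 6·y_reactor time = 31 and 6·y_catalyst + 3·y_reactor time = 25.5.
→ y_catalyst = 2 and y_reactor time = 4.5.
Reduced cost of solvent A: c₃ − yᵀa₃ = 17 − (2·2 + 4.5·5) = 17 − 26.5 = -9.5.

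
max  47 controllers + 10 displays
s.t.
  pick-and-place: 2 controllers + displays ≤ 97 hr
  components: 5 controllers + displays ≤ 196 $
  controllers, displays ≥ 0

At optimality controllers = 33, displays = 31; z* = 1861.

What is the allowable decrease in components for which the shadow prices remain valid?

Binding constraints: pick-and-place, components. The basis is B = [[2,1],[5,1]] with det -3.
Per unit decrease in components, x* moves by d = (-0.3333, 0.6667).
The basis stays optimal until controllers reaches 0; allowable decrease = 99 $.

99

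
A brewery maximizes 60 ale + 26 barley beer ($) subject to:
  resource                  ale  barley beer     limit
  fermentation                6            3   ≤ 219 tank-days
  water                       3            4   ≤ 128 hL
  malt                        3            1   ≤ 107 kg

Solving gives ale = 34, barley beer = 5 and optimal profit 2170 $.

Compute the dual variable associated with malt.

8

At the optimum: fermentation uses 219 of 219 (binding); water uses 122 of 128 (slack = 6); malt uses 107 of 107 (binding).
Since water is not tight, its dual is 0.
From A_Bᵀ y = c: 6·y_fermentation + 3·y_malt = 60; 3·y_fermentation + 1·y_malt = 26.
This yields shadow prices y_fermentation = 6, y_malt = 8.
Shadow price of malt = 8.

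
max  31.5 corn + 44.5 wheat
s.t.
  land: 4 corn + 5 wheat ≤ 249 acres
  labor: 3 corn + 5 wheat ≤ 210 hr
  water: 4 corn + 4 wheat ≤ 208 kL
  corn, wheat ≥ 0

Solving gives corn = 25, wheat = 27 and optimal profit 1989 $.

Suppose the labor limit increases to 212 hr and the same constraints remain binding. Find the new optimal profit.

Check each constraint at x*: land 235/249 (slack 14); labor 210/210 (tight); water 208/208 (tight).
Slack constraints have shadow price 0 (complementary slackness).
The binding rows give the dual system: 3·y_labor + 4·y_water = 31.5 and 5·y_labor + 4·y_water = 44.5.
Solving: y_labor = 6.5, y_water = 3.
Δz = y_labor·Δb = 6.5 × (2) = 13, so new z* = 1989 + 13 = 2002.

2002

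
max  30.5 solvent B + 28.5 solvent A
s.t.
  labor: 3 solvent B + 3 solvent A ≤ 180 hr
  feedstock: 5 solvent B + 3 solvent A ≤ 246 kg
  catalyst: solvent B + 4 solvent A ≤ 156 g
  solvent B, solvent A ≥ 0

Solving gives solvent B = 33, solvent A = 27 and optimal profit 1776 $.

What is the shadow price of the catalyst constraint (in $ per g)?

0

Check each constraint at x*: labor 180/180 (tight); feedstock 246/246 (tight); catalyst 141/156 (slack 15).
By complementary slackness, y = 0 for the non-binding constraint.
The binding rows give the dual system: 3·y_labor + 5·y_feedstock = 30.5 and 3·y_labor + 3·y_feedstock = 28.5.
This yields shadow prices y_labor = 8.5, y_feedstock = 1.
Shadow price of catalyst = 0.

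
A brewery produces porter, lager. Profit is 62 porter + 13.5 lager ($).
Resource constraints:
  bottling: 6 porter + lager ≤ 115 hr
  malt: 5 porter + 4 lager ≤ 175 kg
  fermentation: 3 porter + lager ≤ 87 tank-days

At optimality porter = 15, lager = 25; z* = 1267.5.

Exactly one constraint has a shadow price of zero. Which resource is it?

bottling: 115/115 (binding)
malt: 175/175 (binding)
fermentation: 70/87 (slack 17)
By complementary slackness, a constraint with positive slack has shadow price 0 → fermentation.

fermentation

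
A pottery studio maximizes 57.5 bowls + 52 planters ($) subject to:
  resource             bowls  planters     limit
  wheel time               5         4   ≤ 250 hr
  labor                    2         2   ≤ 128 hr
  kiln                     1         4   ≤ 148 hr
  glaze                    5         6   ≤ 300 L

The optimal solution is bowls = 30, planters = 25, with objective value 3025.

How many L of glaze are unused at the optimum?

glaze used = 5·30 + 6·25 = 300; slack = 300 − 300 = 0.

0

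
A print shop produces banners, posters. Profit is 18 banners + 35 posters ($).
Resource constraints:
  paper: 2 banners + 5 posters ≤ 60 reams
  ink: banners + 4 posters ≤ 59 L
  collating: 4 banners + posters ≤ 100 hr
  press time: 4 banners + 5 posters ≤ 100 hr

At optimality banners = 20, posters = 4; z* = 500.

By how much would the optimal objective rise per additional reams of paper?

5

At the optimum: paper uses 60 of 60 (binding); ink uses 36 of 59 (slack = 23); collating uses 84 of 100 (slack = 16); press time uses 100 of 100 (binding).
Slack constraints have shadow price 0 (complementary slackness).
From A_Bᵀ y = c: 2·y_paper + 4·y_press time = 18; 5·y_paper + 5·y_press time = 35.
→ y_paper = 5 and y_press time = 2.
Shadow price of paper = 5.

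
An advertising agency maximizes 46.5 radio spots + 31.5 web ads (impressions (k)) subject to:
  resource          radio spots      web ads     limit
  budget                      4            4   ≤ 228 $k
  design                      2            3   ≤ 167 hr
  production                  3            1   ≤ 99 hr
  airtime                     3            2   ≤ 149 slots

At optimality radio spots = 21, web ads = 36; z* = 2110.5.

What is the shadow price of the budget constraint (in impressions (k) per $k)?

Check each constraint at x*: budget 228/228 (tight); design 150/167 (slack 17); production 99/99 (tight); airtime 135/149 (slack 14).
Since design, airtime are not tight, their duals are 0.
Dual feasibility on the basic columns requires 4·y_budget + 3·y_production = 46.5, 4·y_budget + 1·y_production = 31.5.
Solving: y_budget = 6, y_production = 7.5.
Shadow price of budget = 6.

6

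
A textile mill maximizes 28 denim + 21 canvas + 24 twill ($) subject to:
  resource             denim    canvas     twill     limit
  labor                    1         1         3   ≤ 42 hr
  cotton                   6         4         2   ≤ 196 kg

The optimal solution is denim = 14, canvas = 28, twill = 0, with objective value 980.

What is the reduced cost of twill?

At the optimum: labor uses 42 of 42 (binding); cotton uses 196 of 196 (binding).
The binding rows give the dual system: 1·y_labor + 6·y_cotton = 28 and 1·y_labor + 4·y_cotton = 21.
→ y_labor = 7 and y_cotton = 3.5.
Reduced cost of twill: c₃ − yᵀa₃ = 24 − (7·3 + 3.5·2) = 24 − 28 = -4.

-4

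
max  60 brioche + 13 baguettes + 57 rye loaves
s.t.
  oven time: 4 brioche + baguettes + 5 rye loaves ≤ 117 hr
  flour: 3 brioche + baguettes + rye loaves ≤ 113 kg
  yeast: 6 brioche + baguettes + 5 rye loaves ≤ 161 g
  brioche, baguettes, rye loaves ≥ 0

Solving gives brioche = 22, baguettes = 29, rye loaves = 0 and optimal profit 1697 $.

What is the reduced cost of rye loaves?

-8

At the optimum: oven time uses 117 of 117 (binding); flour uses 95 of 113 (slack = 18); yeast uses 161 of 161 (binding).
Since flour is not tight, its dual is 0.
From A_Bᵀ y = c: 4·y_oven time + 6·y_yeast = 60; 1·y_oven time + 1·y_yeast = 13.
Solving: y_oven time = 9, y_yeast = 4.
Reduced cost of rye loaves: c₃ − yᵀa₃ = 57 − (9·5 + 4·5) = 57 − 65 = -8.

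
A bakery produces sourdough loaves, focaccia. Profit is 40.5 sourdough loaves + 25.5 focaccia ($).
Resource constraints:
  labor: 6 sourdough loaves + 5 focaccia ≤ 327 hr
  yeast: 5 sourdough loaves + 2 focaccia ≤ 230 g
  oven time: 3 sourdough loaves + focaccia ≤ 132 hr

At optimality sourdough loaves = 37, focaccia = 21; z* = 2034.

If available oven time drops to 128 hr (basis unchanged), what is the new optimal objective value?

Binding: labor and oven time. Non-binding: yeast (3 unused).
Since yeast is not tight, its dual is 0.
Dual feasibility on the basic columns requires 6·y_labor + 3·y_oven time = 40.5, 5·y_labor + 1·y_oven time = 25.5.
Solving: y_labor = 4, y_oven time = 5.5.
Δz = y_oven time·Δb = 5.5 × (-4) = -22, so new z* = 2034 − 22 = 2012.

2012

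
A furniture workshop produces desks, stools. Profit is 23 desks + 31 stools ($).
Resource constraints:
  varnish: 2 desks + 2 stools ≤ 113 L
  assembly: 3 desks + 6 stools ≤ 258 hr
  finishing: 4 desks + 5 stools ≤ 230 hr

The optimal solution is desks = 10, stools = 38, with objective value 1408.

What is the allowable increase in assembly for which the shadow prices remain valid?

18

Binding constraints: assembly, finishing. The basis is B = [[3,6],[4,5]] with det -9.
Per unit increase in assembly, x* moves by d = (-0.5556, 0.4444).
The basis stays optimal until desks reaches 0; allowable increase = 18 hr.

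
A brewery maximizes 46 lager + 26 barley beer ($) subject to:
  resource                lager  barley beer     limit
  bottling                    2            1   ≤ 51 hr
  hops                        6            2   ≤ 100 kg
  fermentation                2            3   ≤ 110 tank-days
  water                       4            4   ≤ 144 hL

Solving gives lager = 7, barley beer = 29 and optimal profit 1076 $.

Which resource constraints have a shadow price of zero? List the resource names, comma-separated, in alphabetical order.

bottling: 43/51 (slack 8)
hops: 100/100 (binding)
fermentation: 101/110 (slack 9)
water: 144/144 (binding)
By complementary slackness, a constraint with positive slack has shadow price 0 → bottling, fermentation.

bottling, fermentation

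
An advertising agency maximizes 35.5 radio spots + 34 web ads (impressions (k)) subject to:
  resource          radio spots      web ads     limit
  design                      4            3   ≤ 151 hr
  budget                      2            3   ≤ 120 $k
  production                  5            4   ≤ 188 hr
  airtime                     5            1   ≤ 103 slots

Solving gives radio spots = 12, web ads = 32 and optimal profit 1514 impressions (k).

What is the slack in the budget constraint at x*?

0

budget used = 2·12 + 3·32 = 120; slack = 120 − 120 = 0.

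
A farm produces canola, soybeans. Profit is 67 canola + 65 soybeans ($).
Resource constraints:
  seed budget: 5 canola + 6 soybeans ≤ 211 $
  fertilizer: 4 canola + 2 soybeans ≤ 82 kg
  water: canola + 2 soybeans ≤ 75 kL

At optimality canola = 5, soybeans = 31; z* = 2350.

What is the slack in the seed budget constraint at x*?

seed budget used = 5·5 + 6·31 = 211; slack = 211 − 211 = 0.

0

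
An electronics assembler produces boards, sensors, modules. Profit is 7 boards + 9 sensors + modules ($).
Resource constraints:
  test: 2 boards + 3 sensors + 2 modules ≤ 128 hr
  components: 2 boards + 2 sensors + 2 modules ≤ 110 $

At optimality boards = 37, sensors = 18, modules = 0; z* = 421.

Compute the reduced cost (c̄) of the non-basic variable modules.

Check each constraint at x*: test 128/128 (tight); components 110/110 (tight).
Dual feasibility on the basic columns requires 2·y_test + 2·y_components = 7, 3·y_test + 2·y_components = 9.
This yields shadow prices y_test = 2, y_components = 1.5.
Reduced cost of modules: c₃ − yᵀa₃ = 1 − (2·2 + 1.5·2) = 1 − 7 = -6.

-6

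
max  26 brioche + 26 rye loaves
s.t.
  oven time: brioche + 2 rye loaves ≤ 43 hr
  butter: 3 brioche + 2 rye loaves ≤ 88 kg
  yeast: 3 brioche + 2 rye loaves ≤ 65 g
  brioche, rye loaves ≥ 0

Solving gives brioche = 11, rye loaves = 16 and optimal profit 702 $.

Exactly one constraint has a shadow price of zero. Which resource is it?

butter

oven time: 43/43 (binding)
butter: 65/88 (slack 23)
yeast: 65/65 (binding)
By complementary slackness, a constraint with positive slack has shadow price 0 → butter.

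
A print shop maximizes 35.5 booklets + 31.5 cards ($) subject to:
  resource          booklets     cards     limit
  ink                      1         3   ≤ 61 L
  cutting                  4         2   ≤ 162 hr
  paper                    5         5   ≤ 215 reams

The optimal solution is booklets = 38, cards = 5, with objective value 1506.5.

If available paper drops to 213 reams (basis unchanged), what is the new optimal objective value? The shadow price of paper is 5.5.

Δb = -2, so new z* = 1506.5 + (5.5)·(-2) = 1506.5 − 11 = 1495.5.

1495.5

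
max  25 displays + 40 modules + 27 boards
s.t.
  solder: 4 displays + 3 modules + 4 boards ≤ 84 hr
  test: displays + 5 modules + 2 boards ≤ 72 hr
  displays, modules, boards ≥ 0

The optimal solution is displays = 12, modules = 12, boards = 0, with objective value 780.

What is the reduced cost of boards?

-3

At the optimum: solder uses 84 of 84 (binding); test uses 72 of 72 (binding).
The binding rows give the dual system: 4·y_solder + 1·y_test = 25 and 3·y_solder + 5·y_test = 40.
→ y_solder = 5 and y_test = 5.
Reduced cost of boards: c₃ − yᵀa₃ = 27 − (5·4 + 5·2) = 27 − 30 = -3.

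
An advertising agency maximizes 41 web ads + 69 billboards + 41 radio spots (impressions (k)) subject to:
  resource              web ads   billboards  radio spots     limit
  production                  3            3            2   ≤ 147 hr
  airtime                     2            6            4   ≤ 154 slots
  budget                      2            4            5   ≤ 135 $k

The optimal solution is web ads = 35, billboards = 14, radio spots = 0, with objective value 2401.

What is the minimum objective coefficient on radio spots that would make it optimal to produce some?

46

At the optimum: production uses 147 of 147 (binding); airtime uses 154 of 154 (binding); budget uses 126 of 135 (slack = 9).
By complementary slackness, y = 0 for the non-binding constraint.
Dual feasibility on the basic columns requires 3·y_production + 2·y_airtime = 41, 3·y_production + 6·y_airtime = 69.
Solving: y_production = 9, y_airtime = 7.
radio spots enters the basis when its profit ≥ yᵀa₃ = 9·2 + 7·4 = 46.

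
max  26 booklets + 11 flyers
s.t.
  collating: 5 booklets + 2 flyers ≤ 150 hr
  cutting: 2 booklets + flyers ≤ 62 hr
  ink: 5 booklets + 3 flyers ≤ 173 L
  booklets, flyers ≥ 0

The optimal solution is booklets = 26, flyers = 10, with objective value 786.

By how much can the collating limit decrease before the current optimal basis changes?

Binding constraints: collating, cutting. The basis is B = [[5,2],[2,1]] with det 1.
Per unit decrease in collating, x* moves by d = (-1, 2).
The basis stays optimal until ink becomes binding; allowable decrease = 13 hr.

13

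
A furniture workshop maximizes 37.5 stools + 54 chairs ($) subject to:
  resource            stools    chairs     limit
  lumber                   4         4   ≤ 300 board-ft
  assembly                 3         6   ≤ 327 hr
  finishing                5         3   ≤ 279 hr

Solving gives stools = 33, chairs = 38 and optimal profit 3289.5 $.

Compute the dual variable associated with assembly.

7.5

At the optimum: lumber uses 284 of 300 (slack = 16); assembly uses 327 of 327 (binding); finishing uses 279 of 279 (binding).
Slack constraints have shadow price 0 (complementary slackness).
Dual feasibility on the basic columns requires 3·y_assembly + 5·y_finishing = 37.5, 6·y_assembly + 3·y_finishing = 54.
This yields shadow prices y_assembly = 7.5, y_finishing = 3.
Shadow price of assembly = 7.5.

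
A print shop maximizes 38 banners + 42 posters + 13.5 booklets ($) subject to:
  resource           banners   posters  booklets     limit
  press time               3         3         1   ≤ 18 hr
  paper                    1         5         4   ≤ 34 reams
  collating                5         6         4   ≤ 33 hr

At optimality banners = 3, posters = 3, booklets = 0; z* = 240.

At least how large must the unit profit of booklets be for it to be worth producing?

22

Binding: press time and collating. Non-binding: paper (16 unused).
Since paper is not tight, its dual is 0.
The binding rows give the dual system: 3·y_press time + 5·y_collating = 38 and 3·y_press time + 6·y_collating = 42.
Solving: y_press time = 6, y_collating = 4.
booklets enters the basis when its profit ≥ yᵀa₃ = 6·1 + 4·4 = 22.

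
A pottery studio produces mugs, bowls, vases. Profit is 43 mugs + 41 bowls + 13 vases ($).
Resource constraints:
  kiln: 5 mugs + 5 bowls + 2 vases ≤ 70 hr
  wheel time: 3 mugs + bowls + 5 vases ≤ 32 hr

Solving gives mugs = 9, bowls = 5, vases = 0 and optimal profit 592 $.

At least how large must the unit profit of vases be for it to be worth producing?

21

At the optimum: kiln uses 70 of 70 (binding); wheel time uses 32 of 32 (binding).
Dual feasibility on the basic columns requires 5·y_kiln + 3·y_wheel time = 43, 5·y_kiln + 1·y_wheel time = 41.
Solving: y_kiln = 8, y_wheel time = 1.
vases enters the basis when its profit ≥ yᵀa₃ = 8·2 + 1·5 = 21.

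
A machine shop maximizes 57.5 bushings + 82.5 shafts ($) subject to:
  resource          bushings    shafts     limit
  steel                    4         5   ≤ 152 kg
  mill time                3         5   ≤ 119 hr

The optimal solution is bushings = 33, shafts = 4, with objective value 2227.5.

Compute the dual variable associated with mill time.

At the optimum: steel uses 152 of 152 (binding); mill time uses 119 of 119 (binding).
The binding rows give the dual system: 4·y_steel + 3·y_mill time = 57.5 and 5·y_steel + 5·y_mill time = 82.5.
→ y_steel = 8 and y_mill time = 8.5.
Shadow price of mill time = 8.5.

8.5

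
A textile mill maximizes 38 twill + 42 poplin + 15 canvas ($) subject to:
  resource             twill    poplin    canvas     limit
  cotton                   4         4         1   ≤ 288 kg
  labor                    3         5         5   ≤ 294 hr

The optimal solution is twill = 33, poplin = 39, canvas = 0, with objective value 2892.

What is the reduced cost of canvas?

Both cotton and labor are binding at x*.
The binding rows give the dual system: 4·y_cotton + 3·y_labor = 38 and 4·y_cotton + 5·y_labor = 42.
→ y_cotton = 8 and y_labor = 2.
Reduced cost of canvas: c₃ − yᵀa₃ = 15 − (8·1 + 2·5) = 15 − 18 = -3.

-3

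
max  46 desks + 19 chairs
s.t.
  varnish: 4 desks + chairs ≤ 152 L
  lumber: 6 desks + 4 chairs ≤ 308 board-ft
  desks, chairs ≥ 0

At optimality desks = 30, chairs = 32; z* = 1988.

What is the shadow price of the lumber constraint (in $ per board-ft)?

Check each constraint at x*: varnish 152/152 (tight); lumber 308/308 (tight).
From A_Bᵀ y = c: 4·y_varnish + 6·y_lumber = 46; 1·y_varnish + 4·y_lumber = 19.
This yields shadow prices y_varnish = 7, y_lumber = 3.
Shadow price of lumber = 3.

3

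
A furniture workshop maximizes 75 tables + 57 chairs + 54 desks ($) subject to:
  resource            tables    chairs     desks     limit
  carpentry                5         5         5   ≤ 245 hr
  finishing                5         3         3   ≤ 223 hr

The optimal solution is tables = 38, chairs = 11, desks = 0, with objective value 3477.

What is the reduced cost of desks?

Check each constraint at x*: carpentry 245/245 (tight); finishing 223/223 (tight).
The binding rows give the dual system: 5·y_carpentry + 5·y_finishing = 75 and 5·y_carpentry + 3·y_finishing = 57.
This yields shadow prices y_carpentry = 6, y_finishing = 9.
Reduced cost of desks: c₃ − yᵀa₃ = 54 − (6·5 + 9·3) = 54 − 57 = -3.

-3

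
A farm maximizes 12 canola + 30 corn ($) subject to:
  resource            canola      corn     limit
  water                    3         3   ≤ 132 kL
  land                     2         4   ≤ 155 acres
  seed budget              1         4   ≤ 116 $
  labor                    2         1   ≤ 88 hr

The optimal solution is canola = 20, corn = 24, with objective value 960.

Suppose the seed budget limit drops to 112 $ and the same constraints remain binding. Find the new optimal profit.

936

At the optimum: water uses 132 of 132 (binding); land uses 136 of 155 (slack = 19); seed budget uses 116 of 116 (binding); labor uses 64 of 88 (slack = 24).
By complementary slackness, y = 0 for the non-binding constraints.
From A_Bᵀ y = c: 3·y_water + 1·y_seed budget = 12; 3·y_water + 4·y_seed budget = 30.
This yields shadow prices y_water = 2, y_seed budget = 6.
Δz = y_seed budget·Δb = 6 × (-4) = -24, so new z* = 960 − 24 = 936.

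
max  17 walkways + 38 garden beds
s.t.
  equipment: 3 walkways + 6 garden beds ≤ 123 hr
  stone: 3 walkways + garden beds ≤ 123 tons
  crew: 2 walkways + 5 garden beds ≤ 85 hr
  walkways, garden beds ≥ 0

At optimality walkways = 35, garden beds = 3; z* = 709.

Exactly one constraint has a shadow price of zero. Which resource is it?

stone

equipment: 123/123 (binding)
stone: 108/123 (slack 15)
crew: 85/85 (binding)
By complementary slackness, a constraint with positive slack has shadow price 0 → stone.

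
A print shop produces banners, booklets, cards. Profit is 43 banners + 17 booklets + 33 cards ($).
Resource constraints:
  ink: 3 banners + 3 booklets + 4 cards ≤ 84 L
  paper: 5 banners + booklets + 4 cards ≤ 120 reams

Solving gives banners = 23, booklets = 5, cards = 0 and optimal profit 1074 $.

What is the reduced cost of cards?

Both ink and paper are binding at x*.
The binding rows give the dual system: 3·y_ink + 5·y_paper = 43 and 3·y_ink + 1·y_paper = 17.
Solving: y_ink = 3.5, y_paper = 6.5.
Reduced cost of cards: c₃ − yᵀa₃ = 33 − (3.5·4 + 6.5·4) = 33 − 40 = -7.

-7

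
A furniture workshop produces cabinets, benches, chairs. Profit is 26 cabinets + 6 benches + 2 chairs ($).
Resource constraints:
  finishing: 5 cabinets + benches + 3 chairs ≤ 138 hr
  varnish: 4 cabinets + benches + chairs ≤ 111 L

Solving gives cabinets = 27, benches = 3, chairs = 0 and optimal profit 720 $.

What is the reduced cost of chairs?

At the optimum: finishing uses 138 of 138 (binding); varnish uses 111 of 111 (binding).
Dual feasibility on the basic columns requires 5·y_finishing + 4·y_varnish = 26, 1·y_finishing + 1·y_varnish = 6.
Solving: y_finishing = 2, y_varnish = 4.
Reduced cost of chairs: c₃ − yᵀa₃ = 2 − (2·3 + 4·1) = 2 − 10 = -8.

-8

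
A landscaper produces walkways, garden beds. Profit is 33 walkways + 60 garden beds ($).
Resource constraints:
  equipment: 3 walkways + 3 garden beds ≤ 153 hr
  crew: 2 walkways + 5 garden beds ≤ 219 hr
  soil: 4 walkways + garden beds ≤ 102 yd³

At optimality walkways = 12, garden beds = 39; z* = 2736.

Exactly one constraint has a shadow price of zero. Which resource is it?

soil

equipment: 153/153 (binding)
crew: 219/219 (binding)
soil: 87/102 (slack 15)
By complementary slackness, a constraint with positive slack has shadow price 0 → soil.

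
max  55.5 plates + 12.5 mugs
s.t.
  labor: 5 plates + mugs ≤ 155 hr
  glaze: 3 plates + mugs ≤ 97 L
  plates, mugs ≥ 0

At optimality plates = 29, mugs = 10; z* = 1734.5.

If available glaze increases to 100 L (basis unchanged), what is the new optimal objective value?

Check each constraint at x*: labor 155/155 (tight); glaze 97/97 (tight).
The binding rows give the dual system: 5·y_labor + 3·y_glaze = 55.5 and 1·y_labor + 1·y_glaze = 12.5.
Solving: y_labor = 9, y_glaze = 3.5.
Δz = y_glaze·Δb = 3.5 × (3) = 10.5, so new z* = 1734.5 + 10.5 = 1745.

1745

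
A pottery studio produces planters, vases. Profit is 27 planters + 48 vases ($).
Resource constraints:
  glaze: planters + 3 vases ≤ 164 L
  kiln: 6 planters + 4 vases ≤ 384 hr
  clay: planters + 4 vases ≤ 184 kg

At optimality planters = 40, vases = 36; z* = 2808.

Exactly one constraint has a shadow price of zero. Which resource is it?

glaze

glaze: 148/164 (slack 16)
kiln: 384/384 (binding)
clay: 184/184 (binding)
By complementary slackness, a constraint with positive slack has shadow price 0 → glaze.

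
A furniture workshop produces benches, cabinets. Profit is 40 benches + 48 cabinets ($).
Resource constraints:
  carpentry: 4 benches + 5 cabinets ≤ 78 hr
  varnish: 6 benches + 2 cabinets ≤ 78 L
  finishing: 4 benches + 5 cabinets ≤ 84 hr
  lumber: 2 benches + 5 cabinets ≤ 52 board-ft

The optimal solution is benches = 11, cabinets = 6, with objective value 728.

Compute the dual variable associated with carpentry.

Binding: varnish and lumber. Non-binding: carpentry (4 unused), finishing (10 unused).
Since carpentry, finishing are not tight, their duals are 0.
The binding rows give the dual system: 6·y_varnish + 2·y_lumber = 40 and 2·y_varnish + 5·y_lumber = 48.
Solving: y_varnish = 4, y_lumber = 8.
Shadow price of carpentry = 0.

0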